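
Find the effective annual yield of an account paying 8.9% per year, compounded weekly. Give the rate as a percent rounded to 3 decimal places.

EAR = (1 + 8.9%/52)^52 − 1 = (1 + 0.00171154)^52 − 1.
(1 + 0.00171154)^52 ≈ 1.092998, so EAR ≈ 9.29975%.

9.300%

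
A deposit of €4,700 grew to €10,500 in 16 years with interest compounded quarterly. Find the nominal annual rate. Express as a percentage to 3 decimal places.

The 64-period growth factor is 10,500/4,700 = 2.23404.
r/4 = 2.23404^(1/64) − 1 ≈ 0.0126388, so r ≈ 4·0.0126388 = 5.05551%.

5.056%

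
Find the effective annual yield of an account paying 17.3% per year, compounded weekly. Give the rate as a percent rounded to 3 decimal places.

EAR = (1 + 17.3%/52)^52 − 1 = (1 + 0.00332692)^52 − 1.
(1 + 0.00332692)^52 ≈ 1.188525, so EAR ≈ 18.85248%.

18.852%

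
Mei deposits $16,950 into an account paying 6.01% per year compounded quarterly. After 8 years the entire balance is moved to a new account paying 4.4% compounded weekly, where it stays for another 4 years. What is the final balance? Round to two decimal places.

Phase 1: 16,950·(1 + 0.015025)^32 ≈ 27,316.5187.
Phase 2: 27,316.5187·(1 + 0.044/52)^208 ≈ 32,570.8326.

$32,570.83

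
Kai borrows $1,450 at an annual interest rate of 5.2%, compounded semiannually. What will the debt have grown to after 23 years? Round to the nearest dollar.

$4,722

Growth factor = (1 + 0.026)^46 ≈ 3.25670631.
A ≈ 1,450 × 3.25670631 ≈ 4,722.2242.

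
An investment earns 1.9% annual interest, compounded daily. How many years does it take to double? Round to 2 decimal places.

(1 + 0.0000520548)^(365t) = 2.
365t = ln 2 / ln(1 + 0.0000520548) ≈ 0.69315/5.20534e-05 ≈ 13316.0687.
t ≈ 36.4824.

36.48 years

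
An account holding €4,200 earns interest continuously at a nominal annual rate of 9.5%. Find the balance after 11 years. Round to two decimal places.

A = P·e^(rt) = 4,200·e^(0.095·11) = 4,200·e^1.045.
e^1.045 ≈ 2.8433985237, so A ≈ 11,942.2738.

€11,942.27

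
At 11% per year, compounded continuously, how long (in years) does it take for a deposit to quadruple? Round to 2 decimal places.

e^(0.11t) = 4, so 0.11t = ln 4 ≈ 1.3863.
t ≈ 1.3863/0.11 ≈ 12.6027.

12.60 years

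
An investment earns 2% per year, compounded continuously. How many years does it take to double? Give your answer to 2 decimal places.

e^(0.02t) = 2, so 0.02t = ln 2 ≈ 0.69315.
t ≈ 0.69315/0.02 ≈ 34.6574.

34.66 years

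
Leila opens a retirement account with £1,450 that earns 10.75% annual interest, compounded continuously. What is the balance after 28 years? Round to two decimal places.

A = P·e^(rt) = 1,450·e^(0.1075·28) = 1,450·e^3.01.
e^3.01 ≈ 20.287399925, so A ≈ 29,416.7299.

£29,416.73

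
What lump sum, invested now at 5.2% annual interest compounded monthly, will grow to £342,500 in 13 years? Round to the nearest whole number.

Periodic rate = 5.2%/12 = 0.00433333; 156 periods.
P = 342,500/(1 + 0.052/12)^156 ≈ 342,500/1.9631288469 ≈ 174,466.3885.

£174,466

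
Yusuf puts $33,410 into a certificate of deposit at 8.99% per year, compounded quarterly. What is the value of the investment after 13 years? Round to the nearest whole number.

Growth factor = (1 + 0.022475)^52 ≈ 3.17643740356.
A ≈ 33,410 × 3.17643740356 ≈ 106,124.7737.

$106,125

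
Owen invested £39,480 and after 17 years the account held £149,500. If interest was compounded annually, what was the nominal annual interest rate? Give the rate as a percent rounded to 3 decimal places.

(1 + r)^17 = 149,500/39,480 = 3.78673.
1 + r = 3.78673^(1/17) ≈ 1.081473, so r ≈ 0.0814726.
r ≈ 8.14726%.

8.147%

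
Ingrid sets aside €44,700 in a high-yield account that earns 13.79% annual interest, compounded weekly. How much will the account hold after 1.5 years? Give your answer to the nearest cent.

€54,956.93

Growth factor = (1 + 0.1379/52)^78 ≈ 1.2294614264.
A ≈ 44,700 × 1.2294614264 ≈ 54,956.9258.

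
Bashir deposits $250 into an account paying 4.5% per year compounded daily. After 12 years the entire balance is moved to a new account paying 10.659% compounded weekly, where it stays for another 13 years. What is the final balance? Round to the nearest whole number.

$1,712

After 12 years at 4.5%: 250 × 1.715949746 ≈ 428.9874.
Then 13 years at 10.659%: 428.9874 × 3.991837931 ≈ 1,712.4483.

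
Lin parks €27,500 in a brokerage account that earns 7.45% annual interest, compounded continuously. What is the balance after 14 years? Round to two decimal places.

€78,037.23

A = P·e^(rt) = 27,500·e^(0.0745·14) = 27,500·e^1.043.
e^1.043 ≈ 2.8377174096, so A ≈ 78,037.2288.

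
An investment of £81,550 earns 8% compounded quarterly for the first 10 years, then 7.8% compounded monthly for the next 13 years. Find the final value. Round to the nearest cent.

Phase 1: 81,550·(1 + 0.02)^40 ≈ 180,065.6346.
Phase 2: 180,065.6346·(1 + 0.0065)^156 ≈ 494,743.8393.

£494,743.84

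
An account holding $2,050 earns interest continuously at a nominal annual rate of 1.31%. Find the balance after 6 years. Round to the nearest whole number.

$2,218

A = P·e^(rt) = 2,050·e^(0.0131·6) = 2,050·e^0.0786.
e^0.0786 ≈ 1.081771527, so A ≈ 2,217.6316.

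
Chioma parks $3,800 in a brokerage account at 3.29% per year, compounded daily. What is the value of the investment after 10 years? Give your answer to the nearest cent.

$5,280.32

Periodic rate = 3.29%/365 = 0.000090137; periods = 365·10 = 3650.
A = 3,800·(1 + 0.0329/365)^3650 ≈ 3,800·1.389557253 ≈ 5,280.3176.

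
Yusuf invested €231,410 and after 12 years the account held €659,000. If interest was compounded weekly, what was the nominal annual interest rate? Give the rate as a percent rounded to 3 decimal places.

The 624-period growth factor is 659,000/231,410 = 2.84776.
r/52 = 2.84776^(1/624) − 1 ≈ 0.00167854, so r ≈ 52·0.00167854 = 8.72842%.

8.728%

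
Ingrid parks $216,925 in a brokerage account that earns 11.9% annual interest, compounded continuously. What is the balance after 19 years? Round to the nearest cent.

$2,080,891.47

A = P·e^(rt) = 216,925·e^(0.119·19) = 216,925·e^2.261.
e^2.261 ≈ 9.592677049073, so A ≈ 2,080,891.4689.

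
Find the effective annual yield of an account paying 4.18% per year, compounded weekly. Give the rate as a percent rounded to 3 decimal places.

One year is 52 periods at 0.000803846 each: (1 + 0.000803846)^52 ≈ 1.042668.
EAR = 1.042668 − 1 ≈ 4.26684%.

4.267%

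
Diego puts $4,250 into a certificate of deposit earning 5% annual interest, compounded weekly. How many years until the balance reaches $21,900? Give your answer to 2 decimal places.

32.81 years

(1 + 0.000961538)^(52t) = 21,900/4,250 = 5.1529.
52t·ln(1 + 0.000961538) = ln(5.1529); 52t = 1.6396/0.000961076 ≈ 1705.9700.
t ≈ 32.8071 years.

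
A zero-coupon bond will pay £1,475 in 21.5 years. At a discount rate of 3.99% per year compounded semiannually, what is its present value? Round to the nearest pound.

£631

Growth factor = (1 + 0.01995)^43 ≈ 2.338255361.
P = 1,475/2.338255361 ≈ 630.8122.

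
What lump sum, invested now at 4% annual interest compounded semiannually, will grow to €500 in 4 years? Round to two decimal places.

€426.75

Growth factor = (1 + 0.02)^8 ≈ 1.17165938.
P = 500/1.17165938 ≈ 426.7452.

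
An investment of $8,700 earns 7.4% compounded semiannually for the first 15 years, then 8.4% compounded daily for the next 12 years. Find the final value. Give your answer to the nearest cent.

$70,892.52

Phase 1: 8,700·(1 + 0.037)^30 ≈ 25,875.0945.
Phase 2: 25,875.0945·(1 + 0.084/365)^4380 ≈ 70,892.5203.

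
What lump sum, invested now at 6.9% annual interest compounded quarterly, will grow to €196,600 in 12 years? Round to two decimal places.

Periodic rate = 6.9%/4 = 0.01725; 48 periods.
P = 196,600/(1 + 0.01725)^48 ≈ 196,600/2.27263415444 ≈ 86,507.5444.

€86,507.54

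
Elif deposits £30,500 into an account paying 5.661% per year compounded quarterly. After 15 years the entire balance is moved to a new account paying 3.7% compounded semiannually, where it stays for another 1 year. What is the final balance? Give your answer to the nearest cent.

Phase 1: 30,500·(1 + 0.0141525)^60 ≈ 70,875.4410.
Phase 2: 70,875.4410·(1 + 0.0185)^2 ≈ 73,522.0894.

£73,522.09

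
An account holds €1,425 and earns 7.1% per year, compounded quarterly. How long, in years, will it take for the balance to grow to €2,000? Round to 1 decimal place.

4.8 years

(1 + 0.01775)^(4t) = 2,000/1,425 = 1.4035.
4t·ln(1 + 0.01775) = ln(1.4035); 4t = 0.33898/0.0175943 ≈ 19.2662.
t ≈ 4.8165 years.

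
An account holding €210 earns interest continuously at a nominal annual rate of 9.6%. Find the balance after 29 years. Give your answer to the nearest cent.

A = P·e^(rt) = 210·e^(0.096·29) = 210·e^2.784.
e^2.784 ≈ 16.18362616, so A ≈ 3,398.5615.

€3,398.56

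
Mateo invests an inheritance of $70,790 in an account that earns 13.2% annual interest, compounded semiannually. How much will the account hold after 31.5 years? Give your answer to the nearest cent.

Periodic rate = 13.2%/2 = 0.066; periods = 2·31.5 = 63.
A = 70,790·(1 + 0.066)^63 ≈ 70,790·56.06655806448 ≈ 3,968,951.6454.

$3,968,951.65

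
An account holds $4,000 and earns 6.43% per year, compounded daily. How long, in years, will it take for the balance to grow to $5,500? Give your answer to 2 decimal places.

We need (1 + 0.000176164)^(365t) = 1.375, so 365t = ln 1.375 / ln 1.000176 ≈ 1807.8670.
t ≈ 1807.8670/365 = 4.9531 years.

4.95 years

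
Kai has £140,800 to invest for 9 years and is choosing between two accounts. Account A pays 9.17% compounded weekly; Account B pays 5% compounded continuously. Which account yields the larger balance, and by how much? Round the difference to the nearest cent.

Account A, by £100,333.35

A: (1 + 0.0917/52)^468 ≈ 2.28090697968, so 140,800 × 2.28090697968 ≈ 321,151.7027.
B: e^(0.05·9) = e^0.45 ≈ 1.56831218549, so 140,800 × 1.56831218549 ≈ 220,818.3557.
Difference ≈ 100,333.3470 in favor of A.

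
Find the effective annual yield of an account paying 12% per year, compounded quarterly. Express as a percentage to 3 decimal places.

EAR = (1 + 12%/4)^4 − 1 = (1 + 0.03)^4 − 1.
(1 + 0.03)^4 ≈ 1.125509, so EAR ≈ 12.55088%.

12.551%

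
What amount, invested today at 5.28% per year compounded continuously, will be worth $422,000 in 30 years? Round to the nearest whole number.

P = A·e^(−rt) = 422,000·e^(−1.584).
e^(−1.584) ≈ 0.205152843418, so P ≈ 86,574.4999.

$86,574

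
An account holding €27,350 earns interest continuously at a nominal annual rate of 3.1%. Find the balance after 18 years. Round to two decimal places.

€47,785.23

A = P·e^(rt) = 27,350·e^(0.031·18) = 27,350·e^0.558.
e^0.558 ≈ 1.7471746543, so A ≈ 47,785.2268.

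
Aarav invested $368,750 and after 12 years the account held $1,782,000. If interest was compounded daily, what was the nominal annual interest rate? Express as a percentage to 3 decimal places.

13.130%

(1 + r/365)^4380 = 1,782,000/368,750 = 4.83254.
1 + r/365 = 4.83254^(1/4380) ≈ 1.00036, so r/365 ≈ 0.000359739.
r ≈ 365·0.000359739 = 13.13047%.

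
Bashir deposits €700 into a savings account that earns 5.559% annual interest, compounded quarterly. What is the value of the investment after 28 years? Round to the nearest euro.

€3,284

Periodic rate = 5.559%/4 = 0.0138975; periods = 4·28 = 112.
A = 700·(1 + 0.0138975)^112 ≈ 700·4.691739024 ≈ 3,284.2173.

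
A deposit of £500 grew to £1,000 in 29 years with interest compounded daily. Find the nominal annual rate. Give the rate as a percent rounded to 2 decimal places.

The 10585-period growth factor is 1,000/500 = 2.
r/365 = 2^(1/10585) − 1 ≈ 0.0000654861, so r ≈ 365·0.0000654861 = 2.39024%.

2.39%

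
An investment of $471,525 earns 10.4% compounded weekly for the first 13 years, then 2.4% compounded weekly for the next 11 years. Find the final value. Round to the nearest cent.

Phase 1: 471,525·(1 + 0.002)^676 ≈ 1,820,054.8608.
Phase 2: 1,820,054.8608·(1 + 0.024/52)^572 ≈ 2,369,800.4175.

$2,369,800.42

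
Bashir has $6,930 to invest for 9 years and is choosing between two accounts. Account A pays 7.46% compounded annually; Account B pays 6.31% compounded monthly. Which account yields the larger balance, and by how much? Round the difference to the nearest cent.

Account A, by $1,031.83

A: (1 + 0.0746)^9 ≈ 1.9108276901, so 6,930 × 1.9108276901 ≈ 13,242.0359.
B: (1 + 0.0631/12)^108 ≈ 1.7619340713, so 6,930 × 1.7619340713 ≈ 12,210.2031.
Difference ≈ 1,031.8328 in favor of A.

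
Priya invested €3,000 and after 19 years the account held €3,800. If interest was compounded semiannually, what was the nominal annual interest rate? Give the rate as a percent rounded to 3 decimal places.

The 38-period growth factor is 3,800/3,000 = 1.26667.
r/2 = 1.26667^(1/38) − 1 ≈ 0.00624015, so r ≈ 2·0.00624015 = 1.24803%.

1.248%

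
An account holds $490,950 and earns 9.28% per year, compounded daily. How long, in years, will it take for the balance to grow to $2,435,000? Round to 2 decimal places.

17.26 years

(1 + 0.000254247)^(365t) = 2,435,000/490,950 = 4.9598.
365t·ln(1 + 0.000254247) = ln(4.9598); 365t = 1.6014/0.000254214 ≈ 6299.2522.
t ≈ 17.2582 years.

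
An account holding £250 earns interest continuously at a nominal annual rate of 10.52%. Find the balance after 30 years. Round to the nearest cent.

£5,869.13

A = P·e^(rt) = 250·e^(0.1052·30) = 250·e^3.156.
e^3.156 ≈ 23.47650186, so A ≈ 5,869.1255.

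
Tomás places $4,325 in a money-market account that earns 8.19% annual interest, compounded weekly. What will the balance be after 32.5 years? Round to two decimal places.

Periodic rate = 8.19%/52 = 0.001575; periods = 52·32.5 = 1690.
A = 4,325·(1 + 0.001575)^1690 ≈ 4,325·14.291373024 ≈ 61,810.1883.

$61,810.19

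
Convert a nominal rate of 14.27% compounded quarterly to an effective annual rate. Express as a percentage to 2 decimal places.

15.05%

EAR = (1 + 14.27%/4)^4 − 1 = (1 + 0.035675)^4 − 1.
(1 + 0.035675)^4 ≈ 1.150519, so EAR ≈ 15.05195%.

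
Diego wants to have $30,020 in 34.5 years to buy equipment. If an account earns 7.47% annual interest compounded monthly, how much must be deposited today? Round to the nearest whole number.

Periodic rate = 7.47%/12 = 0.006225; 414 periods.
P = 30,020/(1 + 0.006225)^414 ≈ 30,020/13.054876664 ≈ 2,299.5238.

$2,300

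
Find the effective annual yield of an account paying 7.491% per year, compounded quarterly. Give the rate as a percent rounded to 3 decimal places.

EAR = (1 + 7.491%/4)^4 − 1 = (1 + 0.0187275)^4 − 1.
(1 + 0.0187275)^4 ≈ 1.077041, so EAR ≈ 7.70407%.

7.704%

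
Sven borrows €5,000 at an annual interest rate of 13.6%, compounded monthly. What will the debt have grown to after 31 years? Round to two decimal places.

Periodic rate = 13.6%/12 = 0.0113333; periods = 12·31 = 372.
A = 5,000·(1 + 0.136/12)^372 ≈ 5,000·66.1740452306 ≈ 330,870.2262.

€330,870.23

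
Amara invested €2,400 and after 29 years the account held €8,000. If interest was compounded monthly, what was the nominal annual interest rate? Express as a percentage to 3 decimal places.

The 348-period growth factor is 8,000/2,400 = 3.33333.
r/12 = 3.33333^(1/348) − 1 ≈ 0.00346568, so r ≈ 12·0.00346568 = 4.15882%.

4.159%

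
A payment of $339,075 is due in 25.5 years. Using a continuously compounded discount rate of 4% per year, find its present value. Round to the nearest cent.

P = A·e^(−rt) = 339,075·e^(−1.02).
e^(−1.02) ≈ 0.360594940173, so P ≈ 122,268.7293.

$122,268.73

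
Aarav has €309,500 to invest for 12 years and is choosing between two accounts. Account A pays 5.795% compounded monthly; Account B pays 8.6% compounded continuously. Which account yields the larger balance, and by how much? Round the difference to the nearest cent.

Account A growth factor: (1 + 0.05795/12)^144 ≈ 2.00115854435; balance ≈ 619,358.5695.
Account B growth factor: e^(0.086·12) = e^1.032 ≈ 2.80667357224; balance ≈ 868,665.4706.
Account B is larger by 249,306.9011.

Account B, by €249,306.90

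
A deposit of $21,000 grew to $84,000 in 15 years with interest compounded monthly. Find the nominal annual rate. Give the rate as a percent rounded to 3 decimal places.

The 180-period growth factor is 84,000/21,000 = 4.
r/12 = 4^(1/180) − 1 ≈ 0.00773137, so r ≈ 12·0.00773137 = 9.27764%.

9.278%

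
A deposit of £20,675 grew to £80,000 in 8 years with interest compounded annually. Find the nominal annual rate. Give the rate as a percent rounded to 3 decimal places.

(1 + r)^8 = 80,000/20,675 = 3.86941.
1 + r = 3.86941^(1/8) ≈ 1.184283, so r ≈ 0.184283.
r ≈ 18.42832%.

18.428%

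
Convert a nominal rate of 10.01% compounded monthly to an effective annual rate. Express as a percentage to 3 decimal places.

EAR = (1 + 10.01%/12)^12 − 1 = (1 + 0.00834167)^12 − 1.
(1 + 0.00834167)^12 ≈ 1.104823, so EAR ≈ 10.48226%.

10.482%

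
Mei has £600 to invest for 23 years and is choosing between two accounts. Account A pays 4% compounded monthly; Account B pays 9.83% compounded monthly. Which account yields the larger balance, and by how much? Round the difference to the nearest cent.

A: (1 + 0.04/12)^276 ≈ 2.505454275, so 600 × 2.505454275 ≈ 1,503.2726.
B: (1 + 0.0983/12)^276 ≈ 9.503783601, so 600 × 9.503783601 ≈ 5,702.2702.
Difference ≈ 4,198.9976 in favor of B.

Account B, by £4,199.00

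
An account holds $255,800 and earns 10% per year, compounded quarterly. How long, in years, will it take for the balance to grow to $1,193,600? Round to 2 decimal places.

We need (1 + 0.025)^(4t) = 4.6661, so 4t = ln 4.6661 / ln 1.025 ≈ 62.3803.
t ≈ 62.3803/4 = 15.5951 years.

15.60 years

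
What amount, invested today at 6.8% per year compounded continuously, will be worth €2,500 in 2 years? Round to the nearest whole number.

P = A·e^(−rt) = 2,500·e^(−0.136).
e^(−0.136) ≈ 0.8728426325, so P ≈ 2,182.1066.

€2,182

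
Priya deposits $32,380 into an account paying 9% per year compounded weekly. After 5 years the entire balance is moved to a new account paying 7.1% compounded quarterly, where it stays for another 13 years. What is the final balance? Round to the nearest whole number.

$126,730

After 5 years at 9%: 32,380 × 1.56770227094 ≈ 50,762.1995.
Then 13 years at 7.1%: 50,762.1995 × 2.49653566498 ≈ 126,729.6416.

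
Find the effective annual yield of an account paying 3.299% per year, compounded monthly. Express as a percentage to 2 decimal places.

One year is 12 periods at 0.00274917 each: (1 + 0.00274917)^12 ≈ 1.033493.
EAR = 1.033493 − 1 ≈ 3.34934%.

3.35%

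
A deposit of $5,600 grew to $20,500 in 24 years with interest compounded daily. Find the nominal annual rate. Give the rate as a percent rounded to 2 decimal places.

5.41%

The 8760-period growth factor is 20,500/5,600 = 3.66071.
r/365 = 3.66071^(1/8760) − 1 ≈ 0.000148145, so r ≈ 365·0.000148145 = 5.40731%.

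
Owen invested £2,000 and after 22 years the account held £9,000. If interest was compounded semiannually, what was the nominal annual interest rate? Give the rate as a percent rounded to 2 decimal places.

6.95%

(1 + r/2)^44 = 9,000/2,000 = 4.5.
1 + r/2 = 4.5^(1/44) ≈ 1.034775, so r/2 ≈ 0.0347746.
r ≈ 2·0.0347746 = 6.95491%.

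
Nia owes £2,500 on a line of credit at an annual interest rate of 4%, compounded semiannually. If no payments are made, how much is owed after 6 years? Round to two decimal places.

Growth factor = (1 + 0.02)^12 ≈ 1.268241795.
A ≈ 2,500 × 1.268241795 ≈ 3,170.6045.

£3,170.60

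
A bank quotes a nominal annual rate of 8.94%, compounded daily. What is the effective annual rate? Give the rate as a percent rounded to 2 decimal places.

9.35%

EAR = (1 + 8.94%/365)^365 − 1 = (1 + 0.000244932)^365 − 1.
(1 + 0.000244932)^365 ≈ 1.093506, so EAR ≈ 9.35060%.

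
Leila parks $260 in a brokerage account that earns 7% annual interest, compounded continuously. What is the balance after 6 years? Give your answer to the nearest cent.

$395.71

A = P·e^(rt) = 260·e^(0.07·6) = 260·e^0.42.
e^0.42 ≈ 1.52196156, so A ≈ 395.7100.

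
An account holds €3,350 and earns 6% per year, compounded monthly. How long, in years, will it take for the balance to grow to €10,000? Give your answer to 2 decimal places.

We need (1 + 0.005)^(12t) = 2.9851, so 12t = ln 2.9851 / ln 1.005 ≈ 219.2713.
t ≈ 219.2713/12 = 18.2726 years.

18.27 years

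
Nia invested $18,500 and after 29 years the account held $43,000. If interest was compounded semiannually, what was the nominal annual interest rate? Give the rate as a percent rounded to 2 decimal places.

2.93%

The 58-period growth factor is 43,000/18,500 = 2.32432.
r/2 = 2.32432^(1/58) − 1 ≈ 0.0146481, so r ≈ 2·0.0146481 = 2.92963%.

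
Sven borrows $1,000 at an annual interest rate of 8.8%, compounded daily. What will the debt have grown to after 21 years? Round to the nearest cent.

Periodic rate = 8.8%/365 = 0.000241096; periods = 365·21 = 7665.
A = 1,000·(1 + 0.088/365)^7665 ≈ 1,000·6.345699017 ≈ 6,345.6990.

$6,345.70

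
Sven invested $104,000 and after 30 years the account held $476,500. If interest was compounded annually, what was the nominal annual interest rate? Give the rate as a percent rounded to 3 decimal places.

5.205%

(1 + r)^30 = 476,500/104,000 = 4.58173.
1 + r = 4.58173^(1/30) ≈ 1.052045, so r ≈ 0.052045.
r ≈ 5.20450%.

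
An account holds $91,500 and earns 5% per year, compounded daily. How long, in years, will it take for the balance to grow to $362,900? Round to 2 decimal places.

27.56 years

We need (1 + 0.000136986)^(365t) = 3.9661, so 365t = ln 3.9661 / ln 1.000137 ≈ 10058.5438.
t ≈ 10058.5438/365 = 27.5577 years.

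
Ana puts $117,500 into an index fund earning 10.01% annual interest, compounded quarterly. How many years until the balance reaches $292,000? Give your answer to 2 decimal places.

We need (1 + 0.025025)^(4t) = 2.4851, so 4t = ln 2.4851 / ln 1.025025 ≈ 36.8295.
t ≈ 36.8295/4 = 9.2074 years.

9.21 years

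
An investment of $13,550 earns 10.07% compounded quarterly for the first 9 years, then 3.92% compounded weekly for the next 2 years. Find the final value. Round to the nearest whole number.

$35,868

Phase 1: 13,550·(1 + 0.025175)^36 ≈ 33,164.0487.
Phase 2: 33,164.0487·(1 + 0.0392/52)^104 ≈ 35,867.6897.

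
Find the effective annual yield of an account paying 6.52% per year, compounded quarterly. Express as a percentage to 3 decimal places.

EAR = (1 + 6.52%/4)^4 − 1 = (1 + 0.0163)^4 − 1.
(1 + 0.0163)^4 ≈ 1.066812, so EAR ≈ 6.68115%.

6.681%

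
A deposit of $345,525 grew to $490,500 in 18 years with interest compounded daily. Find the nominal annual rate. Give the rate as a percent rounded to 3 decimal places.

1.946%

The 6570-period growth factor is 490,500/345,525 = 1.41958.
r/365 = 1.41958^(1/6570) − 1 ≈ 0.0000533287, so r ≈ 365·0.0000533287 = 1.94650%.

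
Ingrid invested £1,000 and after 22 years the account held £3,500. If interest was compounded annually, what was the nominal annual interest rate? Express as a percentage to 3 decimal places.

The 22-period growth factor is 3,500/1,000 = 3.5.
r = 3.5^(1/22) − 1 ≈ 0.0585963, i.e. 5.85963%.

5.860%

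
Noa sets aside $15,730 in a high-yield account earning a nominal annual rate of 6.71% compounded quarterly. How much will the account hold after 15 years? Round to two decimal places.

Growth factor = (1 + 0.016775)^60 ≈ 2.7132609636.
A ≈ 15,730 × 2.7132609636 ≈ 42,679.5950.

$42,679.59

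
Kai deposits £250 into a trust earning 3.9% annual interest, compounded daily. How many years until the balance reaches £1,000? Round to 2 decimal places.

35.55 years

(1 + 0.000106849)^(365t) = 1,000/250 = 4.
365t·ln(1 + 0.000106849) = ln(4); 365t = 1.3863/0.000106844 ≈ 12974.9865.
t ≈ 35.5479 years.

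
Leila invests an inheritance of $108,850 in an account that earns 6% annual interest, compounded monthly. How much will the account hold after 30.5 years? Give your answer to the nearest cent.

Periodic rate = 6%/12 = 0.005; periods = 12·30.5 = 366.
A = 108,850·(1 + 0.005)^366 ≈ 108,850·6.20552604735 ≈ 675,471.5103.

$675,471.51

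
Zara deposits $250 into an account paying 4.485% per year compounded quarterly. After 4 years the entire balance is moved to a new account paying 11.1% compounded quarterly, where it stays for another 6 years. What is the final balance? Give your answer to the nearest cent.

After 4 years at 4.485%: 250 × 1.19530537 ≈ 298.8263.
Then 6 years at 11.1%: 298.8263 × 1.92885531 ≈ 576.3928.

$576.39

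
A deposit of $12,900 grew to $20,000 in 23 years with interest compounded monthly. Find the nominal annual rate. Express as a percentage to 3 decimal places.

1.908%

The 276-period growth factor is 20,000/12,900 = 1.55039.
r/12 = 1.55039^(1/276) − 1 ≈ 0.00159005, so r ≈ 12·0.00159005 = 1.90806%.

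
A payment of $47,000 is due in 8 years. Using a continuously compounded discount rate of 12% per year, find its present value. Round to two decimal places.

P = A·e^(−rt) = 47,000·e^(−0.96).
e^(−0.96) ≈ 0.38289288598, so P ≈ 17,995.9656.

$17,995.97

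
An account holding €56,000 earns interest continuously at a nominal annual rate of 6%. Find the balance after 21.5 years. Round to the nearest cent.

A = P·e^(rt) = 56,000·e^(0.06·21.5) = 56,000·e^1.29.
e^1.29 ≈ 3.63278655575, so A ≈ 203,436.0471.

€203,436.05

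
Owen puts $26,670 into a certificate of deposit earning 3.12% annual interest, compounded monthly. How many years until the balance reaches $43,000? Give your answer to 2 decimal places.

15.33 years

(1 + 0.0026)^(12t) = 43,000/26,670 = 1.6123.
12t·ln(1 + 0.0026) = ln(1.6123); 12t = 0.47766/0.00259663 ≈ 183.9544.
t ≈ 15.3295 years.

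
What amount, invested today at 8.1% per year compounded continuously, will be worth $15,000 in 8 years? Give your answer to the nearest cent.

$7,846.36

P = A·e^(−rt) = 15,000·e^(−0.648).
e^(−0.648) ≈ 0.5230909131, so P ≈ 7,846.3637.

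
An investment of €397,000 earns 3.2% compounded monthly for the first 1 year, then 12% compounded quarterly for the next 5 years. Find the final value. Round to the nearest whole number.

Phase 1: 397,000·(1 + 0.032/12)^12 ≈ 409,891.9915.
Phase 2: 409,891.9915·(1 + 0.03)^20 ≈ 740,310.5309.

€740,311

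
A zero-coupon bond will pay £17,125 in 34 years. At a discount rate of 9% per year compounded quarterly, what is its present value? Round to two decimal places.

Periodic rate = 9%/4 = 0.0225; 136 periods.
P = 17,125/(1 + 0.0225)^136 ≈ 17,125/20.616316289 ≈ 830.6528.

£830.65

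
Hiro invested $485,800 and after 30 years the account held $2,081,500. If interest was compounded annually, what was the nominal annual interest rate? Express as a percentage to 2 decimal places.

(1 + r)^30 = 2,081,500/485,800 = 4.28469.
1 + r = 4.28469^(1/30) ≈ 1.049697, so r ≈ 0.049697.
r ≈ 4.96970%.

4.97%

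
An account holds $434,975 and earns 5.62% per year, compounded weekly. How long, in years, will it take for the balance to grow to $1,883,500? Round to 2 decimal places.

26.09 years

We need (1 + 0.00108077)^(52t) = 4.3301, so 52t = ln 4.3301 / ln 1.001081 ≈ 1356.8024.
t ≈ 1356.8024/52 = 26.0924 years.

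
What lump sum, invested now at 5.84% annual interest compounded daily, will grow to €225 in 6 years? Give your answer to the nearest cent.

€158.50

Periodic rate = 5.84%/365 = 0.00016; 2190 periods.
P = 225/(1 + 0.00016)^2190 ≈ 225/1.4195955 ≈ 158.4959.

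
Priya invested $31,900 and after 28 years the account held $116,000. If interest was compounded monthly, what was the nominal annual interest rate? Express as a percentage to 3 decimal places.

The 336-period growth factor is 116,000/31,900 = 3.63636.
r/12 = 3.63636^(1/336) − 1 ≈ 0.00384961, so r ≈ 12·0.00384961 = 4.61953%.

4.620%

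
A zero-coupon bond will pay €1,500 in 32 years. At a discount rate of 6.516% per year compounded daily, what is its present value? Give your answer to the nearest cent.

€186.47

Periodic rate = 6.516%/365 = 0.000178521; 11680 periods.
P = 1,500/(1 + 0.06516/365)^11680 ≈ 1,500/8.044059782 ≈ 186.4730.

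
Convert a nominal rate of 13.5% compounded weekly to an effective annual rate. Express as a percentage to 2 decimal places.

14.43%

One year is 52 periods at 0.00259615 each: (1 + 0.00259615)^52 ≈ 1.144337.
EAR = 1.144337 − 1 ≈ 14.43366%.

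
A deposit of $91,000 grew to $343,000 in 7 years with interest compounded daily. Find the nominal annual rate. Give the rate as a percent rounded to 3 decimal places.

18.960%

The 2555-period growth factor is 343,000/91,000 = 3.76923.
r/365 = 3.76923^(1/2555) − 1 ≈ 0.000519458, so r ≈ 365·0.000519458 = 18.96022%.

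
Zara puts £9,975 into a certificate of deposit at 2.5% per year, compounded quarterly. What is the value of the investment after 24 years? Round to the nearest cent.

£18,141.73

Growth factor = (1 + 0.00625)^96 ≈ 1.818719671.
A ≈ 9,975 × 1.818719671 ≈ 18,141.7287.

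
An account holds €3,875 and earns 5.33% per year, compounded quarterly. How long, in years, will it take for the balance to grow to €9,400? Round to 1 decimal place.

16.7 years

We need (1 + 0.013325)^(4t) = 2.4258, so 4t = ln 2.4258 / ln 1.013325 ≈ 66.9460.
t ≈ 66.9460/4 = 16.7365 years.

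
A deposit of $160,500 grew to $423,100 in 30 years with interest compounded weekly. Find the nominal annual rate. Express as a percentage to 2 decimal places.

The 1560-period growth factor is 423,100/160,500 = 2.63614.
r/52 = 2.63614^(1/1560) − 1 ≈ 0.000621549, so r ≈ 52·0.000621549 = 3.23205%.

3.23%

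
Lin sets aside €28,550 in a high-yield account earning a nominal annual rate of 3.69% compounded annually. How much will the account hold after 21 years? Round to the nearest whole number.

Annual rate = 3.69% = 0.0369; years = 21.
A = 28,550·(1 + 0.0369)^21 ≈ 28,550·2.1402985833 ≈ 61,105.5246.

€61,106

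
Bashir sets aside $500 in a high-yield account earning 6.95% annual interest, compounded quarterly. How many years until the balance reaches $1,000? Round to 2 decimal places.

(1 + 0.017375)^(4t) = 1,000/500 = 2.
4t·ln(1 + 0.017375) = ln(2); 4t = 0.69315/0.0172258 ≈ 40.2389.
t ≈ 10.0597 years.

10.06 years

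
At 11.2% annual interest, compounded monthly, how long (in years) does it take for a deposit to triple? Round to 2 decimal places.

9.85 years

(1 + 0.00933333)^(12t) = 3.
12t = ln 3 / ln(1 + 0.00933333) ≈ 1.0986/0.00929005 ≈ 118.2569.
t ≈ 9.8547.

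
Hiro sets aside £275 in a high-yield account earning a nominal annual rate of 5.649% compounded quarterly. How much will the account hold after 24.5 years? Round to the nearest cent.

£1,086.91

Growth factor = (1 + 0.0141225)^98 ≈ 3.952400998.
A ≈ 275 × 3.952400998 ≈ 1,086.9103.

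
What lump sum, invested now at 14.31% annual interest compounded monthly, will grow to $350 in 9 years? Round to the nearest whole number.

$97

Periodic rate = 14.31%/12 = 0.011925; 108 periods.
P = 350/(1 + 0.011925)^108 ≈ 350/3.59765198 ≈ 97.2857.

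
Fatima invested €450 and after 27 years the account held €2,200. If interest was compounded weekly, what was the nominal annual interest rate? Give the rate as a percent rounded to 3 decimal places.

5.881%

The 1404-period growth factor is 2,200/450 = 4.88889.
r/52 = 4.88889^(1/1404) − 1 ≈ 0.00113096, so r ≈ 52·0.00113096 = 5.88097%.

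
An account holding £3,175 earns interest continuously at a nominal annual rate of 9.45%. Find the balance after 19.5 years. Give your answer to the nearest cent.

A = P·e^(rt) = 3,175·e^(0.0945·19.5) = 3,175·e^1.84275.
e^1.84275 ≈ 6.3138775719, so A ≈ 20,046.5613.

£20,046.56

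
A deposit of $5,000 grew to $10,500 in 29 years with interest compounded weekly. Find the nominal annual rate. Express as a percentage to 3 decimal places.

The 1508-period growth factor is 10,500/5,000 = 2.1.
r/52 = 2.1^(1/1508) − 1 ≈ 0.000492122, so r ≈ 52·0.000492122 = 2.55903%.

2.559%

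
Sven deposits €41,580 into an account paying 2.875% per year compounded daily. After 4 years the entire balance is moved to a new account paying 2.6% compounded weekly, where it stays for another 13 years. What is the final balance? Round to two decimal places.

Phase 1: 41,580·(1 + 0.02875/365)^1460 ≈ 46,647.2863.
Phase 2: 46,647.2863·(1 + 0.0005)^676 ≈ 65,400.5247.

€65,400.52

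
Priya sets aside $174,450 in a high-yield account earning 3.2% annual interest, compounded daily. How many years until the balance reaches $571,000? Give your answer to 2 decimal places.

37.06 years

We need (1 + 0.0000876712)^(365t) = 3.2731, so 365t = ln 3.2731 / ln 1.000088 ≈ 13525.5657.
t ≈ 13525.5657/365 = 37.0563 years.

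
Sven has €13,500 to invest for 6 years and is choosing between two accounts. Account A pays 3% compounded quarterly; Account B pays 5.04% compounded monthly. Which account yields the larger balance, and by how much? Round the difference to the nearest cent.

Account B, by €2,103.74

Account A growth factor: (1 + 0.0075)^24 ≈ 1.1964135294; balance ≈ 16,151.5826.
Account B growth factor: (1 + 0.0042)^72 ≈ 1.352245755; balance ≈ 18,255.3177.
Account B is larger by 2,103.7350.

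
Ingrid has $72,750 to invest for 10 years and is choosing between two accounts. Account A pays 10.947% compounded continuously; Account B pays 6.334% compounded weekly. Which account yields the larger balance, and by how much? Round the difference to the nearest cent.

Account A, by $80,389.24

Account A growth factor: e^(0.10947·10) = e^1.0947 ≈ 2.98828606309; balance ≈ 217,397.8111.
Account B growth factor: (1 + 0.06334/52)^520 ≈ 1.88327926648; balance ≈ 137,008.5666.
Account A is larger by 80,389.2445.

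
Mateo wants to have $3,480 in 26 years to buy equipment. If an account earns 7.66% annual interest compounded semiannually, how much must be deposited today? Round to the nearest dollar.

$493

Growth factor = (1 + 0.0383)^52 ≈ 7.059735153.
P = 3,480/7.059735153 ≈ 492.9363.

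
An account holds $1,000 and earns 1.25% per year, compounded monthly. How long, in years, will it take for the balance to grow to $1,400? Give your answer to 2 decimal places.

26.93 years

(1 + 0.00104167)^(12t) = 1,400/1,000 = 1.4.
12t·ln(1 + 0.00104167) = ln(1.4); 12t = 0.33647/0.00104112 ≈ 323.1816.
t ≈ 26.9318 years.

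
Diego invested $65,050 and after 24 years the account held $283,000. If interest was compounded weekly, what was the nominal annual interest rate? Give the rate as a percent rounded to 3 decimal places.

(1 + r/52)^1248 = 283,000/65,050 = 4.3505.
1 + r/52 = 4.3505^(1/1248) ≈ 1.001179, so r/52 ≈ 0.00117881.
r ≈ 52·0.00117881 = 6.12982%.

6.130%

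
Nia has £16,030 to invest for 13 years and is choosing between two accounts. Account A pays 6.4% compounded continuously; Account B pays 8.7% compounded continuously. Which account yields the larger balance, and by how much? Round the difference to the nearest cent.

Account A growth factor: e^(0.064·13) = e^0.832 ≈ 2.2979099674; balance ≈ 36,835.4968.
Account B growth factor: e^(0.087·13) = e^1.131 ≈ 3.098753705; balance ≈ 49,673.0219.
Account B is larger by 12,837.5251.

Account B, by £12,837.53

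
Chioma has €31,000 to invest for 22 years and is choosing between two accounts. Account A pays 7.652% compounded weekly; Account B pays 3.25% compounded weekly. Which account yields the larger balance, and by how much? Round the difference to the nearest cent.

Account A growth factor: (1 + 0.07652/52)^1144 ≈ 5.37738711815; balance ≈ 166,699.0007.
Account B growth factor: (1 + 0.000625)^1144 ≈ 2.0437301755; balance ≈ 63,355.6354.
Account A is larger by 103,343.3652.

Account A, by €103,343.37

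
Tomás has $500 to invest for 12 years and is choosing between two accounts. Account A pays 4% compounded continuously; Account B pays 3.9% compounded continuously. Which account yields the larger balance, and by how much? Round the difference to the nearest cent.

Account A, by $9.64

A: e^(0.04·12) = e^0.48 ≈ 1.6160744, so 500 × 1.6160744 ≈ 808.0372.
B: e^(0.039·12) = e^0.468 ≈ 1.5967974, so 500 × 1.5967974 ≈ 798.3987.
Difference ≈ 9.6385 in favor of A.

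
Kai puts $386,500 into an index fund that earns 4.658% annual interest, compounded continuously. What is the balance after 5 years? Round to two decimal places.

A = P·e^(rt) = 386,500·e^(0.04658·5) = 386,500·e^0.2329.
e^0.2329 ≈ 1.26225524749, so A ≈ 487,861.6532.

$487,861.65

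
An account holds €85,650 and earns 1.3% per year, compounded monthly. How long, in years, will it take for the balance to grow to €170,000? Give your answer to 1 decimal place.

We need (1 + 0.00108333)^(12t) = 1.9848, so 12t = ln 1.9848 / ln 1.001083 ≈ 633.1389.
t ≈ 633.1389/12 = 52.7616 years.

52.8 years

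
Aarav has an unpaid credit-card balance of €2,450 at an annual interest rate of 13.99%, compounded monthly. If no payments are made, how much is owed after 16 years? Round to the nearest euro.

€22,681

Growth factor = (1 + 0.1399/12)^192 ≈ 9.2576712006.
A ≈ 2,450 × 9.2576712006 ≈ 22,681.2944.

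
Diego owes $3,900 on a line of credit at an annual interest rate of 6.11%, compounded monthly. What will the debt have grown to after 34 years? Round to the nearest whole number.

Growth factor = (1 + 0.0611/12)^408 ≈ 7.9417143877.
A ≈ 3,900 × 7.9417143877 ≈ 30,972.6861.

$30,973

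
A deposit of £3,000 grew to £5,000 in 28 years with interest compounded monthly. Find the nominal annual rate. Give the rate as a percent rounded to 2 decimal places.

The 336-period growth factor is 5,000/3,000 = 1.66667.
r/12 = 1.66667^(1/336) − 1 ≈ 0.00152147, so r ≈ 12·0.00152147 = 1.82576%.

1.83%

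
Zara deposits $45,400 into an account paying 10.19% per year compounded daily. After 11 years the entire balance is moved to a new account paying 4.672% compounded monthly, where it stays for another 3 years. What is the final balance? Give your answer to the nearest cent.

$160,155.23

After 11 years at 10.19%: 45,400 × 3.06713396527 ≈ 139,247.8820.
Then 3 years at 4.672%: 139,247.8820 × 1.15014481591 ≈ 160,155.2296.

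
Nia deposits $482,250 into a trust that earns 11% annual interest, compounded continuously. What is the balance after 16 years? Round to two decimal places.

$2,803,047.93

A = P·e^(rt) = 482,250·e^(0.11·16) = 482,250·e^1.76.
e^1.76 ≈ 5.812437394403, so A ≈ 2,803,047.9335.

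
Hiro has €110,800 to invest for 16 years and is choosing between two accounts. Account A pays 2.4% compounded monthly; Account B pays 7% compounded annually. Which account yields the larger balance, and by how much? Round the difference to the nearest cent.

Account B, by €164,491.60

Account A growth factor: (1 + 0.002)^192 ≈ 1.46758253234; balance ≈ 162,608.1446.
Account B growth factor: (1 + 0.07)^16 ≈ 2.95216374857; balance ≈ 327,099.7433.
Account B is larger by 164,491.5988.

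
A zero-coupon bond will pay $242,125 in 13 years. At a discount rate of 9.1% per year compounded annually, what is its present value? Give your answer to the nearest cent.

Growth factor = (1 + 0.091)^13 ≈ 3.10257120619.
P = 242,125/3.10257120619 ≈ 78,040.1106.

$78,040.11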